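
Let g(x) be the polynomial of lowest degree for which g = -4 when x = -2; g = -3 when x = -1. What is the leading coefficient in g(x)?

The leading coefficient equals the top divided difference g[-2,-1].
g[-2,-1] = (-3 - (-4)) / (-1 - (-2)) = 1

1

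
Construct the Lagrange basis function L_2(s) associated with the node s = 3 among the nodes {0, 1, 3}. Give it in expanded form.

L_2(s) = (1/6)s^2 - (1/6)s

L_2(s) = s(s - 1) / [(3)·(2)]
       = (s^2 - s) / (6)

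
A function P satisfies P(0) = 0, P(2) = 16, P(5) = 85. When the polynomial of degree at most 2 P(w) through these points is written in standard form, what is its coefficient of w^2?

The leading coefficient equals the top divided difference P[0,2,5].
P[0,2] = (16 - 0) / (2 - 0) = 8
P[2,5] = (85 - 16) / (5 - 2) = 23
P[0,2,5] = (23 - 8) / (5 - 0) = 3

3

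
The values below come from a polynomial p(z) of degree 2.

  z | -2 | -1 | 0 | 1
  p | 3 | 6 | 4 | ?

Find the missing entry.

The 3 known values determine p uniquely (degree ≤ 2).
L_0(1) = (2)·(1)/[(-1)·(-2)] = 1
L_1(1) = (3)·(1)/[(1)·(-1)] = -3
L_2(1) = (3)·(2)/[(2)·(1)] = 3
Sum: 3·(1) + 6·(-3) + 4·(3) = -3

-3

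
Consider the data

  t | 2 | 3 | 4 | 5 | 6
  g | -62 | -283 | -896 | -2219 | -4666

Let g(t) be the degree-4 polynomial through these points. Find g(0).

-4

L_0(0) = (-3)·(-4)·(-5)·(-6)/[(-1)·(-2)·(-3)·(-4)] = 15
L_1(0) = (-2)·(-4)·(-5)·(-6)/[(1)·(-1)·(-2)·(-3)] = -40
L_2(0) = (-2)·(-3)·(-5)·(-6)/[(2)·(1)·(-1)·(-2)] = 45
L_3(0) = (-2)·(-3)·(-4)·(-6)/[(3)·(2)·(1)·(-1)] = -24
L_4(0) = (-2)·(-3)·(-4)·(-5)/[(4)·(3)·(2)·(1)] = 5
Sum: (-62)·(15) + (-283)·(-40) + (-896)·(45) + (-2219)·(-24) + (-4666)·(5) = -4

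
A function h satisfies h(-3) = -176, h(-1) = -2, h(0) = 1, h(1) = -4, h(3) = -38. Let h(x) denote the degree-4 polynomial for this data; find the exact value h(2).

-11

L_0(2) = (3)·(2)·(1)·(-1)/[(-2)·(-3)·(-4)·(-6)] = -1/24
L_1(2) = (5)·(2)·(1)·(-1)/[(2)·(-1)·(-2)·(-4)] = 5/8
L_2(2) = (5)·(3)·(1)·(-1)/[(3)·(1)·(-1)·(-3)] = -5/3
L_3(2) = (5)·(3)·(2)·(-1)/[(4)·(2)·(1)·(-2)] = 15/8
L_4(2) = (5)·(3)·(2)·(1)/[(6)·(4)·(3)·(2)] = 5/24
Sum: (-176)·(-1/24) + (-2)·(5/8) + 1·(-5/3) + (-4)·(15/8) + (-38)·(5/24) = -11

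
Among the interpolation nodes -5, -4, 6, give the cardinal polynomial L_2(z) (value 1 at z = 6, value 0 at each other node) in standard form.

L_2(z) = (z + 5)(z + 4) / [(11)·(10)]
       = (z^2 + 9z + 20) / (110)

L_2(z) = (1/110)z^2 + (9/110)z + 2/11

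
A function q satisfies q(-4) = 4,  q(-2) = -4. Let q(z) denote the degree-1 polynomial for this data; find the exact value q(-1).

Evaluate each Lagrange basis at z = -1:
L_0(-1) = (1)/[(-2)] = -1/2
L_1(-1) = (3)/[(2)] = 3/2
Sum: 4·(-1/2) + (-4)·(3/2) = -8

-8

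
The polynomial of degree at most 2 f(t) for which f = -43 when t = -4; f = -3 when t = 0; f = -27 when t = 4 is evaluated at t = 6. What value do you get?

Evaluate each Lagrange basis at t = 6:
L_0(6) = (6)·(2)/[(-4)·(-8)] = 3/8
L_1(6) = (10)·(2)/[(4)·(-4)] = -5/4
L_2(6) = (10)·(6)/[(8)·(4)] = 15/8
Sum: (-43)·(3/8) + (-3)·(-5/4) + (-27)·(15/8) = -63

-63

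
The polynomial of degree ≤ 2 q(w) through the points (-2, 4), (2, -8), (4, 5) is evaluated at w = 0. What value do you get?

-25/3

L_0(0) = (-2)·(-4)/[(-4)·(-6)] = 1/3
L_1(0) = (2)·(-4)/[(4)·(-2)] = 1
L_2(0) = (2)·(-2)/[(6)·(2)] = -1/3
Sum: 4·(1/3) + (-8)·(1) + 5·(-1/3) = -25/3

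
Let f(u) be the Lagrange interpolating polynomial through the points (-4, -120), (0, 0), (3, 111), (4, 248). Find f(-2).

-4

Evaluate each Lagrange basis at u = -2:
L_0(-2) = (-2)·(-5)·(-6)/[(-4)·(-7)·(-8)] = 15/56
L_1(-2) = (2)·(-5)·(-6)/[(4)·(-3)·(-4)] = 5/4
L_2(-2) = (2)·(-2)·(-6)/[(7)·(3)·(-1)] = -8/7
L_3(-2) = (2)·(-2)·(-5)/[(8)·(4)·(1)] = 5/8
Sum: (-120)·(15/56) + 0 + 111·(-8/7) + 248·(5/8) = -4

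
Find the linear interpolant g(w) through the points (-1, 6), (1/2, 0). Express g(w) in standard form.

L_0(w) = (w - 1/2) / [-3/2] = -(2/3)w + 1/3
L_1(w) = (w + 1) / [3/2] = (2/3)w + 2/3
g(w) = 6·L_0 + 0·L_1
  6·L_0(w) = -4w + 2
  0·L_1(w) = 0
Adding term by term: -4w + 2

g(w) = -4w + 2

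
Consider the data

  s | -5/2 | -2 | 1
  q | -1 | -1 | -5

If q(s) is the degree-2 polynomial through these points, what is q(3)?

L_0(3) = (5)·(2)/[(-1/2)·(-7/2)] = 40/7
L_1(3) = (11/2)·(2)/[(1/2)·(-3)] = -22/3
L_2(3) = (11/2)·(5)/[(7/2)·(3)] = 55/21
Sum: (-1)·(40/7) + (-1)·(-22/3) + (-5)·(55/21) = -241/21

-241/21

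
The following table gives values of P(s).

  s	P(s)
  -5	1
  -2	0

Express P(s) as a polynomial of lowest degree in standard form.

P(s) = -(1/3)s - 2/3

Build the Lagrange basis polynomials:
L_0(s) = (s + 2) / [-3] = -(1/3)s - 2/3
L_1(s) = (s + 5) / [3] = (1/3)s + 5/3
P(s) = 1·L_0 + 0·L_1
  1·L_0(s) = -(1/3)s - 2/3
  0·L_1(s) = 0
Adding term by term: -(1/3)s - 2/3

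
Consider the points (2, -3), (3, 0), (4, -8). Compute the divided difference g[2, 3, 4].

g[2,3] = (0 - (-3)) / (3 - 2) = 3
g[3,4] = (-8 - 0) / (4 - 3) = -8
g[2,3,4] = (-8 - 3) / (4 - 2) = -11/2

-11/2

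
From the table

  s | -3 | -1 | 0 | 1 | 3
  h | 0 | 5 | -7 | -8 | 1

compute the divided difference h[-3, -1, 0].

-29/6

h[-3,-1] = (5 - 0) / (-1 - (-3)) = 5/2
h[-1,0] = (-7 - 5) / (0 - (-1)) = -12
h[-3,-1,0] = (-12 - 5/2) / (0 - (-3)) = -29/6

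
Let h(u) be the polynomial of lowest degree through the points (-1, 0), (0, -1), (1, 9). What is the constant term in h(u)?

Build the Lagrange basis polynomials:
L_0(u) = u(u - 1) / [2] = (1/2)u^2 - (1/2)u
L_1(u) = (u + 1)(u - 1) / [-1] = -u^2 + 1
L_2(u) = (u + 1)u / [2] = (1/2)u^2 + (1/2)u
h(u) = 0·L_0 + (-1)·L_1 + 9·L_2
Only the constant term is needed; take it from each L_i and combine:
0·(0) + (-1)·(1) + 9·(0) = -1

-1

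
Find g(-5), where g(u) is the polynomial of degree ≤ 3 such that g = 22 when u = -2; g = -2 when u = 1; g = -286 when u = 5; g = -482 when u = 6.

244

Evaluate each Lagrange basis at u = -5:
L_0(-5) = (-6)·(-10)·(-11)/[(-3)·(-7)·(-8)] = 55/14
L_1(-5) = (-3)·(-10)·(-11)/[(3)·(-4)·(-5)] = -11/2
L_2(-5) = (-3)·(-6)·(-11)/[(7)·(4)·(-1)] = 99/14
L_3(-5) = (-3)·(-6)·(-10)/[(8)·(5)·(1)] = -9/2
Sum: 22·(55/14) + (-2)·(-11/2) + (-286)·(99/14) + (-482)·(-9/2) = 244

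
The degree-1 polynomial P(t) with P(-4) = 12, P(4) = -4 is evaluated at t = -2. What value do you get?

8

L_0(-2) = (-6)/[(-8)] = 3/4
L_1(-2) = (2)/[(8)] = 1/4
Sum: 12·(3/4) + (-4)·(1/4) = 8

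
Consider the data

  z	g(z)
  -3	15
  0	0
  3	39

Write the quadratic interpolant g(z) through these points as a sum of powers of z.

Build the Lagrange basis polynomials:
L_0(z) = z(z - 3) / [18] = (1/18)z^2 - (1/6)z
L_1(z) = (z + 3)(z - 3) / [-9] = -(1/9)z^2 + 1
L_2(z) = (z + 3)z / [18] = (1/18)z^2 + (1/6)z
g(z) = 15·L_0 + 0·L_1 + 39·L_2
  15·L_0(z) = (5/6)z^2 - (5/2)z
  0·L_1(z) = 0
  39·L_2(z) = (13/6)z^2 + (13/2)z
Adding term by term: 3z^2 + 4z

g(z) = 3z^2 + 4z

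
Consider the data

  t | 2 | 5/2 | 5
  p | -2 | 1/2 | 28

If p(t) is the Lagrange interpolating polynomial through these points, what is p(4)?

Evaluate each Lagrange basis at t = 4:
L_0(4) = (3/2)·(-1)/[(-1/2)·(-3)] = -1
L_1(4) = (2)·(-1)/[(1/2)·(-5/2)] = 8/5
L_2(4) = (2)·(3/2)/[(3)·(5/2)] = 2/5
Sum: (-2)·(-1) + 1/2·(8/5) + 28·(2/5) = 14

14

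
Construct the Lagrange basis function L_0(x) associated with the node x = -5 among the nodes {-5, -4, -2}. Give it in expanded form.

L_0(x) = (x + 4)(x + 2) / [(-1)·(-3)]
       = (x^2 + 6x + 8) / (3)

L_0(x) = (1/3)x^2 + 2x + 8/3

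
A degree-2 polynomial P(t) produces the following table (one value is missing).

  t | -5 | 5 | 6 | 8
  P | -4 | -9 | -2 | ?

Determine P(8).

The 3 known values determine P uniquely (degree ≤ 2).
Evaluate each Lagrange basis at t = 8:
L_0(8) = (3)·(2)/[(-10)·(-11)] = 3/55
L_1(8) = (13)·(2)/[(10)·(-1)] = -13/5
L_2(8) = (13)·(3)/[(11)·(1)] = 39/11
Sum: (-4)·(3/55) + (-9)·(-13/5) + (-2)·(39/11) = 177/11

177/11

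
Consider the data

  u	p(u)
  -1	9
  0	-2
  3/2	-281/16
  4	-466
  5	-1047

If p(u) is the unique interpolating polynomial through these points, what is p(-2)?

38

Using Newton's divided-difference form:
p[-1,0] = (-2 - 9) / (0 - (-1)) = -11
p[0,3/2] = (-281/16 - (-2)) / (3/2 - 0) = -83/8
p[3/2,4] = (-466 - (-281/16)) / (4 - 3/2) = -1435/8
p[4,5] = (-1047 - (-466)) / (5 - 4) = -581
p[-1,0,3/2] = (-83/8 - (-11)) / (3/2 - (-1)) = 1/4
p[0,3/2,4] = (-1435/8 - (-83/8)) / (4 - 0) = -169/4
p[3/2,4,5] = (-581 - (-1435/8)) / (5 - 3/2) = -459/4
p[-1,0,3/2,4] = (-169/4 - 1/4) / (4 - (-1)) = -17/2
p[0,3/2,4,5] = (-459/4 - (-169/4)) / (5 - 0) = -29/2
p[-1,0,3/2,4,5] = (-29/2 - (-17/2)) / (5 - (-1)) = -1
p(-2) = 9 + (-11)·(-1) + (1/4)·(-1)·(-2) + (-17/2)·(-1)·(-2)·(-7/2) + (-1)·(-1)·(-2)·(-7/2)·(-6) = 38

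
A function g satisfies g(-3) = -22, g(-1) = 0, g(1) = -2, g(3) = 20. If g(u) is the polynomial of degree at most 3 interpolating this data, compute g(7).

328

L_0(7) = (8)·(6)·(4)/[(-2)·(-4)·(-6)] = -4
L_1(7) = (10)·(6)·(4)/[(2)·(-2)·(-4)] = 15
L_2(7) = (10)·(8)·(4)/[(4)·(2)·(-2)] = -20
L_3(7) = (10)·(8)·(6)/[(6)·(4)·(2)] = 10
Sum: (-22)·(-4) + 0 + (-2)·(-20) + 20·(10) = 328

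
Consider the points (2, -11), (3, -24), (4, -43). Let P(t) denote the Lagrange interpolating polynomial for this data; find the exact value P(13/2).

-467/4

Evaluate each Lagrange basis at t = 13/2:
L_0(13/2) = (7/2)·(5/2)/[(-1)·(-2)] = 35/8
L_1(13/2) = (9/2)·(5/2)/[(1)·(-1)] = -45/4
L_2(13/2) = (9/2)·(7/2)/[(2)·(1)] = 63/8
Sum: (-11)·(35/8) + (-24)·(-45/4) + (-43)·(63/8) = -467/4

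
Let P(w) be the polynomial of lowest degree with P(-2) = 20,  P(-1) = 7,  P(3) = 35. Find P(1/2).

5/2

Using Newton's divided-difference form:
P[-2,-1] = (7 - 20) / (-1 - (-2)) = -13
P[-1,3] = (35 - 7) / (3 - (-1)) = 7
P[-2,-1,3] = (7 - (-13)) / (3 - (-2)) = 4
P(1/2) = 20 + (-13)·(5/2) + 4·(5/2)·(3/2) = 5/2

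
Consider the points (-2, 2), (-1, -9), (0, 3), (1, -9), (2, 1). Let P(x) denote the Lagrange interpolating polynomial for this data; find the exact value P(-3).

L_0(-3) = (-2)·(-3)·(-4)·(-5)/[(-1)·(-2)·(-3)·(-4)] = 5
L_1(-3) = (-1)·(-3)·(-4)·(-5)/[(1)·(-1)·(-2)·(-3)] = -10
L_2(-3) = (-1)·(-2)·(-4)·(-5)/[(2)·(1)·(-1)·(-2)] = 10
L_3(-3) = (-1)·(-2)·(-3)·(-5)/[(3)·(2)·(1)·(-1)] = -5
L_4(-3) = (-1)·(-2)·(-3)·(-4)/[(4)·(3)·(2)·(1)] = 1
Sum: 2·(5) + (-9)·(-10) + 3·(10) + (-9)·(-5) + 1·(1) = 176

176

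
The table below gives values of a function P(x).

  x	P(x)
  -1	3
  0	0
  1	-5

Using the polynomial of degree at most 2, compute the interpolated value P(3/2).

-33/4

Using Newton's divided-difference form:
P[-1,0] = (0 - 3) / (0 - (-1)) = -3
P[0,1] = (-5 - 0) / (1 - 0) = -5
P[-1,0,1] = (-5 - (-3)) / (1 - (-1)) = -1
P(3/2) = 3 + (-3)·(5/2) + (-1)·(5/2)·(3/2) = -33/4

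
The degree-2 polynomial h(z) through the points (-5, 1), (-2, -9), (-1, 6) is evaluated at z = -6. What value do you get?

Evaluate each Lagrange basis at z = -6:
L_0(-6) = (-4)·(-5)/[(-3)·(-4)] = 5/3
L_1(-6) = (-1)·(-5)/[(3)·(-1)] = -5/3
L_2(-6) = (-1)·(-4)/[(4)·(1)] = 1
Sum: 1·(5/3) + (-9)·(-5/3) + 6·(1) = 68/3

68/3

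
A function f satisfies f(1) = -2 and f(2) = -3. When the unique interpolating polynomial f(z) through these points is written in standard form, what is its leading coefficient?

-1

L_0(z) = (z - 2) / [-1] = -z + 2
L_1(z) = (z - 1) / [1] = z - 1
f(z) = (-2)·L_0 + (-3)·L_1
Only the coefficient of z is needed; take it from each L_i and combine:
(-2)·(-1) + (-3)·(1) = -1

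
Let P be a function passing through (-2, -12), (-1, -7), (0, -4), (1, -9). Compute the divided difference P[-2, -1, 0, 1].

-1

P[-2,-1] = (-7 - (-12)) / (-1 - (-2)) = 5
P[-1,0] = (-4 - (-7)) / (0 - (-1)) = 3
P[0,1] = (-9 - (-4)) / (1 - 0) = -5
P[-2,-1,0] = (3 - 5) / (0 - (-2)) = -1
P[-1,0,1] = (-5 - 3) / (1 - (-1)) = -4
P[-2,-1,0,1] = (-4 - (-1)) / (1 - (-2)) = -1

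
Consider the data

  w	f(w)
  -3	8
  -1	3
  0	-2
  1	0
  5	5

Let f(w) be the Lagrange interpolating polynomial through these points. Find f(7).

L_0(7) = (8)·(7)·(6)·(2)/[(-2)·(-3)·(-4)·(-8)] = 7/2
L_1(7) = (10)·(7)·(6)·(2)/[(2)·(-1)·(-2)·(-6)] = -35
L_2(7) = (10)·(8)·(6)·(2)/[(3)·(1)·(-1)·(-5)] = 64
L_3(7) = (10)·(8)·(7)·(2)/[(4)·(2)·(1)·(-4)] = -35
L_4(7) = (10)·(8)·(7)·(6)/[(8)·(6)·(5)·(4)] = 7/2
Sum: 8·(7/2) + 3·(-35) + (-2)·(64) + 0 + 5·(7/2) = -375/2

-375/2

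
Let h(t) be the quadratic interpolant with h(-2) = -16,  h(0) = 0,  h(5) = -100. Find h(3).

L_0(3) = (3)·(-2)/[(-2)·(-7)] = -3/7
L_1(3) = (5)·(-2)/[(2)·(-5)] = 1
L_2(3) = (5)·(3)/[(7)·(5)] = 3/7
Sum: (-16)·(-3/7) + 0 + (-100)·(3/7) = -36

-36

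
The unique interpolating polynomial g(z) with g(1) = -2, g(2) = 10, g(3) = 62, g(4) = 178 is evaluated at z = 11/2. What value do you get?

Evaluate each Lagrange basis at z = 11/2:
L_0(11/2) = (7/2)·(5/2)·(3/2)/[(-1)·(-2)·(-3)] = -35/16
L_1(11/2) = (9/2)·(5/2)·(3/2)/[(1)·(-1)·(-2)] = 135/16
L_2(11/2) = (9/2)·(7/2)·(3/2)/[(2)·(1)·(-1)] = -189/16
L_3(11/2) = (9/2)·(7/2)·(5/2)/[(3)·(2)·(1)] = 105/16
Sum: (-2)·(-35/16) + 10·(135/16) + 62·(-189/16) + 178·(105/16) = 1049/2

1049/2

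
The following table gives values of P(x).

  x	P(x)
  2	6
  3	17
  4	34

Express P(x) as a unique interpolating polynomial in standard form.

Newton's divided differences:
P[2,3] = (17 - 6) / (3 - 2) = 11
P[3,4] = (34 - 17) / (4 - 3) = 17
P[2,3,4] = (17 - 11) / (4 - 2) = 3
P(x) = 6 + 11·(x - 2) + 3·(x - 2)(x - 3)
Expanding: P(x) = 3x^2 - 4x + 2

P(x) = 3x^2 - 4x + 2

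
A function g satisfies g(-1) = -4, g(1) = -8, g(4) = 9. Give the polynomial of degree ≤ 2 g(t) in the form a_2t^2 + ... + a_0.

Build the Lagrange basis polynomials:
L_0(t) = (t - 1)(t - 4) / [10] = (1/10)t^2 - (1/2)t + 2/5
L_1(t) = (t + 1)(t - 4) / [-6] = -(1/6)t^2 + (1/2)t + 2/3
L_2(t) = (t + 1)(t - 1) / [15] = (1/15)t^2 - 1/15
g(t) = (-4)·L_0 + (-8)·L_1 + 9·L_2
  (-4)·L_0(t) = -(2/5)t^2 + 2t - 8/5
  (-8)·L_1(t) = (4/3)t^2 - 4t - 16/3
  9·L_2(t) = (3/5)t^2 - 3/5
Adding term by term: (23/15)t^2 - 2t - 113/15

g(t) = (23/15)t^2 - 2t - 113/15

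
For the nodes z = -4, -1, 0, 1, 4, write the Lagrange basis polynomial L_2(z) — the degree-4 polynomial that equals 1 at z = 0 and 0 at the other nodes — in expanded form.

L_2(z) = (1/16)z^4 - (17/16)z^2 + 1

L_2(z) = (z + 4)(z + 1)(z - 1)(z - 4) / [(4)·(1)·(-1)·(-4)]
       = (z^4 - 17z^2 + 16) / (16)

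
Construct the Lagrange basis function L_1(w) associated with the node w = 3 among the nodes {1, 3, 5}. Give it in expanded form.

L_1(w) = (w - 1)(w - 5) / [(2)·(-2)]
       = (w^2 - 6w + 5) / (-4)

L_1(w) = -(1/4)w^2 + (3/2)w - 5/4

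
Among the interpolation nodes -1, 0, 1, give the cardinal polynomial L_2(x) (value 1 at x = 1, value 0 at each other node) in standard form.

L_2(x) = (x + 1)x / [(2)·(1)]
       = (x^2 + x) / (2)

L_2(x) = (1/2)x^2 + (1/2)x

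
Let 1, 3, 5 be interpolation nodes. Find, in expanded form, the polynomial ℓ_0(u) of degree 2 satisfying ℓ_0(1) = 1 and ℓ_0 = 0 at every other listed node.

ℓ_0(u) = (u - 3)(u - 5) / [(-2)·(-4)]
       = (u^2 - 8u + 15) / (8)

ℓ_0(u) = (1/8)u^2 - u + 15/8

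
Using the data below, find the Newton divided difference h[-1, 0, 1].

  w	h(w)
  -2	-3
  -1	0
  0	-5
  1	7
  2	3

h[-1,0] = (-5 - 0) / (0 - (-1)) = -5
h[0,1] = (7 - (-5)) / (1 - 0) = 12
h[-1,0,1] = (12 - (-5)) / (1 - (-1)) = 17/2

17/2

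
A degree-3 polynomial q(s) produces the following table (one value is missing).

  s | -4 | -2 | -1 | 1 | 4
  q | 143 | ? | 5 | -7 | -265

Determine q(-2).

The 4 known values determine q uniquely (degree ≤ 3).
Evaluate each Lagrange basis at s = -2:
L_0(-2) = (-1)·(-3)·(-6)/[(-3)·(-5)·(-8)] = 3/20
L_1(-2) = (2)·(-3)·(-6)/[(3)·(-2)·(-5)] = 6/5
L_2(-2) = (2)·(-1)·(-6)/[(5)·(2)·(-3)] = -2/5
L_3(-2) = (2)·(-1)·(-3)/[(8)·(5)·(3)] = 1/20
Sum: 143·(3/20) + 5·(6/5) + (-7)·(-2/5) + (-265)·(1/20) = 17

17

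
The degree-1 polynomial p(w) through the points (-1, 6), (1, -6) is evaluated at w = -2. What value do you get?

12

L_0(-2) = (-3)/[(-2)] = 3/2
L_1(-2) = (-1)/[(2)] = -1/2
Sum: 6·(3/2) + (-6)·(-1/2) = 12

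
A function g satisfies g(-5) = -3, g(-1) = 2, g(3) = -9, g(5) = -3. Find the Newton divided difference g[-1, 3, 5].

g[-1,3] = (-9 - 2) / (3 - (-1)) = -11/4
g[3,5] = (-3 - (-9)) / (5 - 3) = 3
g[-1,3,5] = (3 - (-11/4)) / (5 - (-1)) = 23/24

23/24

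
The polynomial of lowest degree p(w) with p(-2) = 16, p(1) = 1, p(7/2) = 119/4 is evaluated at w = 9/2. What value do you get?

Using Newton's divided-difference form:
p[-2,1] = (1 - 16) / (1 - (-2)) = -5
p[1,7/2] = (119/4 - 1) / (7/2 - 1) = 23/2
p[-2,1,7/2] = (23/2 - (-5)) / (7/2 - (-2)) = 3
p(9/2) = 16 + (-5)·(13/2) + 3·(13/2)·(7/2) = 207/4

207/4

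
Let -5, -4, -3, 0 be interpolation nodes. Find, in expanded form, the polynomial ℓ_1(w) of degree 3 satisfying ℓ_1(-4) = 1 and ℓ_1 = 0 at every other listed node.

ℓ_1(w) = (w + 5)(w + 3)w / [(1)·(-1)·(-4)]
       = (w^3 + 8w^2 + 15w) / (4)

ℓ_1(w) = (1/4)w^3 + 2w^2 + (15/4)w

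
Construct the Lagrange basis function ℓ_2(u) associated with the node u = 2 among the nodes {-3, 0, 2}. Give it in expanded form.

ℓ_2(u) = (1/10)u^2 + (3/10)u

ℓ_2(u) = (u + 3)u / [(5)·(2)]
       = (u^2 + 3u) / (10)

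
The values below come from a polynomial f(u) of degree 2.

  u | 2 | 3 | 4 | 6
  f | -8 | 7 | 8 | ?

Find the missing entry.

-32

The 3 known values determine f uniquely (degree ≤ 2).
Evaluate each Lagrange basis at u = 6:
L_0(6) = (3)·(2)/[(-1)·(-2)] = 3
L_1(6) = (4)·(2)/[(1)·(-1)] = -8
L_2(6) = (4)·(3)/[(2)·(1)] = 6
Sum: (-8)·(3) + 7·(-8) + 8·(6) = -32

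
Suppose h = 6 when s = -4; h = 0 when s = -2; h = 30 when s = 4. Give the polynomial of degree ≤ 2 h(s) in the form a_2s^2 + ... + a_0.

Newton's divided differences:
h[-4,-2] = (0 - 6) / (-2 - (-4)) = -3
h[-2,4] = (30 - 0) / (4 - (-2)) = 5
h[-4,-2,4] = (5 - (-3)) / (4 - (-4)) = 1
h(s) = 6 + (-3)·(s + 4) + 1·(s + 4)(s + 2)
Expanding: h(s) = s^2 + 3s + 2

h(s) = s^2 + 3s + 2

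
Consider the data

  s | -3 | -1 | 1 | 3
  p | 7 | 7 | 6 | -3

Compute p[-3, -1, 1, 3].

-7/48

p[-3,-1] = (7 - 7) / (-1 - (-3)) = 0
p[-1,1] = (6 - 7) / (1 - (-1)) = -1/2
p[1,3] = (-3 - 6) / (3 - 1) = -9/2
p[-3,-1,1] = (-1/2 - 0) / (1 - (-3)) = -1/8
p[-1,1,3] = (-9/2 - (-1/2)) / (3 - (-1)) = -1
p[-3,-1,1,3] = (-1 - (-1/8)) / (3 - (-3)) = -7/48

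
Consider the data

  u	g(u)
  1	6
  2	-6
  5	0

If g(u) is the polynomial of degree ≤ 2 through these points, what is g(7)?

Evaluate each Lagrange basis at u = 7:
L_0(7) = (5)·(2)/[(-1)·(-4)] = 5/2
L_1(7) = (6)·(2)/[(1)·(-3)] = -4
L_2(7) = (6)·(5)/[(4)·(3)] = 5/2
Sum: 6·(5/2) + (-6)·(-4) + 0 = 39

39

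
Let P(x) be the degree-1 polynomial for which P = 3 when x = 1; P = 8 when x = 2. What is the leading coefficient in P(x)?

5

The leading coefficient equals the top divided difference P[1,2].
P[1,2] = (8 - 3) / (2 - 1) = 5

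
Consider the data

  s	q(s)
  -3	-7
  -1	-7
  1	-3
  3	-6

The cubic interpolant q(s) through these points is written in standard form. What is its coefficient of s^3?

-11/48

Build the Lagrange basis polynomials:
L_0(s) = (s + 1)(s - 1)(s - 3) / [-48] = -(1/48)s^3 + (1/16)s^2 + (1/48)s - 1/16
L_1(s) = (s + 3)(s - 1)(s - 3) / [16] = (1/16)s^3 - (1/16)s^2 - (9/16)s + 9/16
L_2(s) = (s + 3)(s + 1)(s - 3) / [-16] = -(1/16)s^3 - (1/16)s^2 + (9/16)s + 9/16
L_3(s) = (s + 3)(s + 1)(s - 1) / [48] = (1/48)s^3 + (1/16)s^2 - (1/48)s - 1/16
q(s) = (-7)·L_0 + (-7)·L_1 + (-3)·L_2 + (-6)·L_3
Only the coefficient of s^3 is needed; take it from each L_i and combine:
(-7)·(-1/48) + (-7)·(1/16) + (-3)·(-1/16) + (-6)·(1/48) = -11/48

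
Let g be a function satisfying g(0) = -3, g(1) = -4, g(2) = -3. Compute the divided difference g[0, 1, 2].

g[0,1] = (-4 - (-3)) / (1 - 0) = -1
g[1,2] = (-3 - (-4)) / (2 - 1) = 1
g[0,1,2] = (1 - (-1)) / (2 - 0) = 1

1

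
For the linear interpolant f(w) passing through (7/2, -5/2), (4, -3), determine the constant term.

L_0(w) = (w - 4) / [-1/2] = -2w + 8
L_1(w) = (w - 7/2) / [1/2] = 2w - 7
f(w) = (-5/2)·L_0 + (-3)·L_1
Only the constant term is needed; take it from each L_i and combine:
(-5/2)·(8) + (-3)·(-7) = 1

1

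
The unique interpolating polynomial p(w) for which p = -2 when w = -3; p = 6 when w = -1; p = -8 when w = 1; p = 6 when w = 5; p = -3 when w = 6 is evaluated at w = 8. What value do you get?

Using Newton's divided-difference form:
p[-3,-1] = (6 - (-2)) / (-1 - (-3)) = 4
p[-1,1] = (-8 - 6) / (1 - (-1)) = -7
p[1,5] = (6 - (-8)) / (5 - 1) = 7/2
p[5,6] = (-3 - 6) / (6 - 5) = -9
p[-3,-1,1] = (-7 - 4) / (1 - (-3)) = -11/4
p[-1,1,5] = (7/2 - (-7)) / (5 - (-1)) = 7/4
p[1,5,6] = (-9 - 7/2) / (6 - 1) = -5/2
p[-3,-1,1,5] = (7/4 - (-11/4)) / (5 - (-3)) = 9/16
p[-1,1,5,6] = (-5/2 - 7/4) / (6 - (-1)) = -17/28
p[-3,-1,1,5,6] = (-17/28 - 9/16) / (6 - (-3)) = -131/1008
p(8) = -2 + 4·(11) + (-11/4)·(11)·(9) + (9/16)·(11)·(9)·(7) + (-131/1008)·(11)·(9)·(7)·(3) = -885/8

-885/8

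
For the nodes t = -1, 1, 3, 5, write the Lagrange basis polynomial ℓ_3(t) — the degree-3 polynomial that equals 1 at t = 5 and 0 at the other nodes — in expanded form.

ℓ_3(t) = (1/48)t^3 - (1/16)t^2 - (1/48)t + 1/16

ℓ_3(t) = (t + 1)(t - 1)(t - 3) / [(6)·(4)·(2)]
       = (t^3 - 3t^2 - t + 3) / (48)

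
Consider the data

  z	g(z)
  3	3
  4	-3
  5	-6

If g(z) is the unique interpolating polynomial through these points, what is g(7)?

-3

Evaluate each Lagrange basis at z = 7:
L_0(7) = (3)·(2)/[(-1)·(-2)] = 3
L_1(7) = (4)·(2)/[(1)·(-1)] = -8
L_2(7) = (4)·(3)/[(2)·(1)] = 6
Sum: 3·(3) + (-3)·(-8) + (-6)·(6) = -3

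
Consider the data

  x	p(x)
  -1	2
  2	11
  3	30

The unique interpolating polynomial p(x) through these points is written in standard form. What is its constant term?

Build the Lagrange basis polynomials:
L_0(x) = (x - 2)(x - 3) / [12] = (1/12)x^2 - (5/12)x + 1/2
L_1(x) = (x + 1)(x - 3) / [-3] = -(1/3)x^2 + (2/3)x + 1
L_2(x) = (x + 1)(x - 2) / [4] = (1/4)x^2 - (1/4)x - 1/2
p(x) = 2·L_0 + 11·L_1 + 30·L_2
Only the constant term is needed; take it from each L_i and combine:
2·(1/2) + 11·(1) + 30·(-1/2) = -3

-3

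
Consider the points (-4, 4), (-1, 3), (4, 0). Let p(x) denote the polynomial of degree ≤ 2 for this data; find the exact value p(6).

-5/3

L_0(6) = (7)·(2)/[(-3)·(-8)] = 7/12
L_1(6) = (10)·(2)/[(3)·(-5)] = -4/3
L_2(6) = (10)·(7)/[(8)·(5)] = 7/4
Sum: 4·(7/12) + 3·(-4/3) + 0 = -5/3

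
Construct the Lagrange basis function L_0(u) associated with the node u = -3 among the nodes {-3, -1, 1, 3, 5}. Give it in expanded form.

L_0(u) = (1/384)u^4 - (1/48)u^3 + (7/192)u^2 + (1/48)u - 5/128

L_0(u) = (u + 1)(u - 1)(u - 3)(u - 5) / [(-2)·(-4)·(-6)·(-8)]
       = (u^4 - 8u^3 + 14u^2 + 8u - 15) / (384)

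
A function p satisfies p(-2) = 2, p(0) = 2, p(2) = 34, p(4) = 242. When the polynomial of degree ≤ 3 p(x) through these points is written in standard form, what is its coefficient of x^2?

4

Build the Lagrange basis polynomials:
L_0(x) = x(x - 2)(x - 4) / [-48] = -(1/48)x^3 + (1/8)x^2 - (1/6)x
L_1(x) = (x + 2)(x - 2)(x - 4) / [16] = (1/16)x^3 - (1/4)x^2 - (1/4)x + 1
L_2(x) = (x + 2)x(x - 4) / [-16] = -(1/16)x^3 + (1/8)x^2 + (1/2)x
L_3(x) = (x + 2)x(x - 2) / [48] = (1/48)x^3 - (1/12)x
p(x) = 2·L_0 + 2·L_1 + 34·L_2 + 242·L_3
Only the coefficient of x^2 is needed; take it from each L_i and combine:
2·(1/8) + 2·(-1/4) + 34·(1/8) + 242·(0) = 4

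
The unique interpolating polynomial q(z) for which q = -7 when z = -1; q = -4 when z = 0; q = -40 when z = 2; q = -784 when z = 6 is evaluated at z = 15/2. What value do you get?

-11837/8

L_0(15/2) = (15/2)·(11/2)·(3/2)/[(-1)·(-3)·(-7)] = -165/56
L_1(15/2) = (17/2)·(11/2)·(3/2)/[(1)·(-2)·(-6)] = 187/32
L_2(15/2) = (17/2)·(15/2)·(3/2)/[(3)·(2)·(-4)] = -255/64
L_3(15/2) = (17/2)·(15/2)·(11/2)/[(7)·(6)·(4)] = 935/448
Sum: (-7)·(-165/56) + (-4)·(187/32) + (-40)·(-255/64) + (-784)·(935/448) = -11837/8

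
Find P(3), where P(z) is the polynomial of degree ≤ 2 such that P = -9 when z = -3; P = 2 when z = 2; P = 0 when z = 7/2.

61/65

L_0(3) = (1)·(-1/2)/[(-5)·(-13/2)] = -1/65
L_1(3) = (6)·(-1/2)/[(5)·(-3/2)] = 2/5
L_2(3) = (6)·(1)/[(13/2)·(3/2)] = 8/13
Sum: (-9)·(-1/65) + 2·(2/5) + 0 = 61/65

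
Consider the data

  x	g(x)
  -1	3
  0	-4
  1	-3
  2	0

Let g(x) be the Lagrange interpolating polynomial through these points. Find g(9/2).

L_0(9/2) = (9/2)·(7/2)·(5/2)/[(-1)·(-2)·(-3)] = -105/16
L_1(9/2) = (11/2)·(7/2)·(5/2)/[(1)·(-1)·(-2)] = 385/16
L_2(9/2) = (11/2)·(9/2)·(5/2)/[(2)·(1)·(-1)] = -495/16
L_3(9/2) = (11/2)·(9/2)·(7/2)/[(3)·(2)·(1)] = 231/16
Sum: 3·(-105/16) + (-4)·(385/16) + (-3)·(-495/16) + 0 = -185/8

-185/8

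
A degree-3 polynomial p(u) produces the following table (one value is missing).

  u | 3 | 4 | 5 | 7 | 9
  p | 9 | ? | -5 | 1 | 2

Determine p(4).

-33/16

The 4 known values determine p uniquely (degree ≤ 3).
Evaluate each Lagrange basis at u = 4:
L_0(4) = (-1)·(-3)·(-5)/[(-2)·(-4)·(-6)] = 5/16
L_1(4) = (1)·(-3)·(-5)/[(2)·(-2)·(-4)] = 15/16
L_2(4) = (1)·(-1)·(-5)/[(4)·(2)·(-2)] = -5/16
L_3(4) = (1)·(-1)·(-3)/[(6)·(4)·(2)] = 1/16
Sum: 9·(5/16) + (-5)·(15/16) + 1·(-5/16) + 2·(1/16) = -33/16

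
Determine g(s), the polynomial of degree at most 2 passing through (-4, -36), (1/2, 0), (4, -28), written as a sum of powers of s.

g(s) = -2s^2 + s

L_0(s) = (s - 1/2)(s - 4) / [36] = (1/36)s^2 - (1/8)s + 1/18
L_1(s) = (s + 4)(s - 4) / [-63/4] = -(4/63)s^2 + 64/63
L_2(s) = (s + 4)(s - 1/2) / [28] = (1/28)s^2 + (1/8)s - 1/14
g(s) = (-36)·L_0 + 0·L_1 + (-28)·L_2
  (-36)·L_0(s) = -s^2 + (9/2)s - 2
  0·L_1(s) = 0
  (-28)·L_2(s) = -s^2 - (7/2)s + 2
Adding term by term: -2s^2 + s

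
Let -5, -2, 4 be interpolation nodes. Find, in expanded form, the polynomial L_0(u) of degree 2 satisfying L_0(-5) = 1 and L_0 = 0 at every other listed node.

L_0(u) = (1/27)u^2 - (2/27)u - 8/27

L_0(u) = (u + 2)(u - 4) / [(-3)·(-9)]
       = (u^2 - 2u - 8) / (27)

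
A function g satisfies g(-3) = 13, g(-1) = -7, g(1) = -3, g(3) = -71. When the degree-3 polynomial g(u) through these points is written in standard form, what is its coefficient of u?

Build the Lagrange basis polynomials:
L_0(u) = (u + 1)(u - 1)(u - 3) / [-48] = -(1/48)u^3 + (1/16)u^2 + (1/48)u - 1/16
L_1(u) = (u + 3)(u - 1)(u - 3) / [16] = (1/16)u^3 - (1/16)u^2 - (9/16)u + 9/16
L_2(u) = (u + 3)(u + 1)(u - 3) / [-16] = -(1/16)u^3 - (1/16)u^2 + (9/16)u + 9/16
L_3(u) = (u + 3)(u + 1)(u - 1) / [48] = (1/48)u^3 + (1/16)u^2 - (1/48)u - 1/16
g(u) = 13·L_0 + (-7)·L_1 + (-3)·L_2 + (-71)·L_3
Only the coefficient of u is needed; take it from each L_i and combine:
13·(1/48) + (-7)·(-9/16) + (-3)·(9/16) + (-71)·(-1/48) = 4

4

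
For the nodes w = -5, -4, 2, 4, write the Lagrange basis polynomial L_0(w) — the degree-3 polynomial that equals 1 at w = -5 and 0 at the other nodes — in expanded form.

L_0(w) = -(1/63)w^3 + (2/63)w^2 + (16/63)w - 32/63

L_0(w) = (w + 4)(w - 2)(w - 4) / [(-1)·(-7)·(-9)]
       = (w^3 - 2w^2 - 16w + 32) / (-63)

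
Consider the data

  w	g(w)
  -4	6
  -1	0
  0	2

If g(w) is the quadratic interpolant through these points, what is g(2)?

12

Evaluate each Lagrange basis at w = 2:
L_0(2) = (3)·(2)/[(-3)·(-4)] = 1/2
L_1(2) = (6)·(2)/[(3)·(-1)] = -4
L_2(2) = (6)·(3)/[(4)·(1)] = 9/2
Sum: 6·(1/2) + 0 + 2·(9/2) = 12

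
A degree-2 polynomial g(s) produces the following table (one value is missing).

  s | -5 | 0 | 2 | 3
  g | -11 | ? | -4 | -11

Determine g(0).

The 3 known values determine g uniquely (degree ≤ 2).
Evaluate each Lagrange basis at s = 0:
L_0(0) = (-2)·(-3)/[(-7)·(-8)] = 3/28
L_1(0) = (5)·(-3)/[(7)·(-1)] = 15/7
L_2(0) = (5)·(-2)/[(8)·(1)] = -5/4
Sum: (-11)·(3/28) + (-4)·(15/7) + (-11)·(-5/4) = 4

4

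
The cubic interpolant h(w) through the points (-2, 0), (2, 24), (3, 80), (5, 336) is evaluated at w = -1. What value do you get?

Evaluate each Lagrange basis at w = -1:
L_0(-1) = (-3)·(-4)·(-6)/[(-4)·(-5)·(-7)] = 18/35
L_1(-1) = (1)·(-4)·(-6)/[(4)·(-1)·(-3)] = 2
L_2(-1) = (1)·(-3)·(-6)/[(5)·(1)·(-2)] = -9/5
L_3(-1) = (1)·(-3)·(-4)/[(7)·(3)·(2)] = 2/7
Sum: 0 + 24·(2) + 80·(-9/5) + 336·(2/7) = 0

0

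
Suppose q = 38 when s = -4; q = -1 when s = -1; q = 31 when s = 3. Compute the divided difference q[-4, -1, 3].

3

q[-4,-1] = (-1 - 38) / (-1 - (-4)) = -13
q[-1,3] = (31 - (-1)) / (3 - (-1)) = 8
q[-4,-1,3] = (8 - (-13)) / (3 - (-4)) = 3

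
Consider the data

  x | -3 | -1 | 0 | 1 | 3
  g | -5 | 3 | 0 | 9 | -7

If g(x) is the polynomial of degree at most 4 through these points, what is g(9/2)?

-3615/16

L_0(9/2) = (11/2)·(9/2)·(7/2)·(3/2)/[(-2)·(-3)·(-4)·(-6)] = 231/256
L_1(9/2) = (15/2)·(9/2)·(7/2)·(3/2)/[(2)·(-1)·(-2)·(-4)] = -2835/256
L_2(9/2) = (15/2)·(11/2)·(7/2)·(3/2)/[(3)·(1)·(-1)·(-3)] = 385/16
L_3(9/2) = (15/2)·(11/2)·(9/2)·(3/2)/[(4)·(2)·(1)·(-2)] = -4455/256
L_4(9/2) = (15/2)·(11/2)·(9/2)·(7/2)/[(6)·(4)·(3)·(2)] = 1155/256
Sum: (-5)·(231/256) + 3·(-2835/256) + 0 + 9·(-4455/256) + (-7)·(1155/256) = -3615/16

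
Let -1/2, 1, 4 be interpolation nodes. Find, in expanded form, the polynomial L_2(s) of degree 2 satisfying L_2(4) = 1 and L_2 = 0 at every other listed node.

L_2(s) = (s + 1/2)(s - 1) / [(9/2)·(3)]
       = (s^2 - (1/2)s - 1/2) / (27/2)

L_2(s) = (2/27)s^2 - (1/27)s - 1/27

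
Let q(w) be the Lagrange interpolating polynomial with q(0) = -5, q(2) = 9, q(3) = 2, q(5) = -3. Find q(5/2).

Evaluate each Lagrange basis at w = 5/2:
L_0(5/2) = (1/2)·(-1/2)·(-5/2)/[(-2)·(-3)·(-5)] = -1/48
L_1(5/2) = (5/2)·(-1/2)·(-5/2)/[(2)·(-1)·(-3)] = 25/48
L_2(5/2) = (5/2)·(1/2)·(-5/2)/[(3)·(1)·(-2)] = 25/48
L_3(5/2) = (5/2)·(1/2)·(-1/2)/[(5)·(3)·(2)] = -1/48
Sum: (-5)·(-1/48) + 9·(25/48) + 2·(25/48) + (-3)·(-1/48) = 283/48

283/48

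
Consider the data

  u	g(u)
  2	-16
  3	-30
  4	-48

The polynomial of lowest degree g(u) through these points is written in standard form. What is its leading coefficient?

The leading coefficient equals the top divided difference g[2,3,4].
g[2,3] = (-30 - (-16)) / (3 - 2) = -14
g[3,4] = (-48 - (-30)) / (4 - 3) = -18
g[2,3,4] = (-18 - (-14)) / (4 - 2) = -2

-2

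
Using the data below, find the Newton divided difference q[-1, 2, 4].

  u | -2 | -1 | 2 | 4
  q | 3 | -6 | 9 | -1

-2

q[-1,2] = (9 - (-6)) / (2 - (-1)) = 5
q[2,4] = (-1 - 9) / (4 - 2) = -5
q[-1,2,4] = (-5 - 5) / (4 - (-1)) = -2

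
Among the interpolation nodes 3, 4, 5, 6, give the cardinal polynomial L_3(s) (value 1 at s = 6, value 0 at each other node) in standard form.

L_3(s) = (s - 3)(s - 4)(s - 5) / [(3)·(2)·(1)]
       = (s^3 - 12s^2 + 47s - 60) / (6)

L_3(s) = (1/6)s^3 - 2s^2 + (47/6)s - 10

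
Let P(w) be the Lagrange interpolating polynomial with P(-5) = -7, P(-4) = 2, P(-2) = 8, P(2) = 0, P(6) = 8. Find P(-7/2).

767/160

Evaluate each Lagrange basis at w = -7/2:
L_0(-7/2) = (1/2)·(-3/2)·(-11/2)·(-19/2)/[(-1)·(-3)·(-7)·(-11)] = -19/112
L_1(-7/2) = (3/2)·(-3/2)·(-11/2)·(-19/2)/[(1)·(-2)·(-6)·(-10)] = 627/640
L_2(-7/2) = (3/2)·(1/2)·(-11/2)·(-19/2)/[(3)·(2)·(-4)·(-8)] = 209/1024
L_3(-7/2) = (3/2)·(1/2)·(-3/2)·(-19/2)/[(7)·(6)·(4)·(-4)] = -57/3584
L_4(-7/2) = (3/2)·(1/2)·(-3/2)·(-11/2)/[(11)·(10)·(8)·(4)] = 9/5120
Sum: (-7)·(-19/112) + 2·(627/640) + 8·(209/1024) + 0 + 8·(9/5120) = 767/160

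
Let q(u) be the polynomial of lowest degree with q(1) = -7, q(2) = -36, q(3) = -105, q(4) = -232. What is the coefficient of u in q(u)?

L_0(u) = (u - 2)(u - 3)(u - 4) / [-6] = -(1/6)u^3 + (3/2)u^2 - (13/3)u + 4
L_1(u) = (u - 1)(u - 3)(u - 4) / [2] = (1/2)u^3 - 4u^2 + (19/2)u - 6
L_2(u) = (u - 1)(u - 2)(u - 4) / [-2] = -(1/2)u^3 + (7/2)u^2 - 7u + 4
L_3(u) = (u - 1)(u - 2)(u - 3) / [6] = (1/6)u^3 - u^2 + (11/6)u - 1
q(u) = (-7)·L_0 + (-36)·L_1 + (-105)·L_2 + (-232)·L_3
Only the coefficient of u is needed; take it from each L_i and combine:
(-7)·(-13/3) + (-36)·(19/2) + (-105)·(-7) + (-232)·(11/6) = -2

-2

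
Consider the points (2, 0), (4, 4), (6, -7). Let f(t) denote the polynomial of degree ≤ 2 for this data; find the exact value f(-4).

-102

Evaluate each Lagrange basis at t = -4:
L_0(-4) = (-8)·(-10)/[(-2)·(-4)] = 10
L_1(-4) = (-6)·(-10)/[(2)·(-2)] = -15
L_2(-4) = (-6)·(-8)/[(4)·(2)] = 6
Sum: 0 + 4·(-15) + (-7)·(6) = -102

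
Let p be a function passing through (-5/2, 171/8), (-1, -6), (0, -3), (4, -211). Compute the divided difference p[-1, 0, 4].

p[-1,0] = (-3 - (-6)) / (0 - (-1)) = 3
p[0,4] = (-211 - (-3)) / (4 - 0) = -52
p[-1,0,4] = (-52 - 3) / (4 - (-1)) = -11

-11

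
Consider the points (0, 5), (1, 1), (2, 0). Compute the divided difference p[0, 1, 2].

3/2

p[0,1] = (1 - 5) / (1 - 0) = -4
p[1,2] = (0 - 1) / (2 - 1) = -1
p[0,1,2] = (-1 - (-4)) / (2 - 0) = 3/2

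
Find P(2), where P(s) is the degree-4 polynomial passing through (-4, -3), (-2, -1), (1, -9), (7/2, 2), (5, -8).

Evaluate each Lagrange basis at s = 2:
L_0(2) = (4)·(1)·(-3/2)·(-3)/[(-2)·(-5)·(-15/2)·(-9)] = 2/75
L_1(2) = (6)·(1)·(-3/2)·(-3)/[(2)·(-3)·(-11/2)·(-7)] = -9/77
L_2(2) = (6)·(4)·(-3/2)·(-3)/[(5)·(3)·(-5/2)·(-4)] = 18/25
L_3(2) = (6)·(4)·(1)·(-3)/[(15/2)·(11/2)·(5/2)·(-3/2)] = 128/275
L_4(2) = (6)·(4)·(1)·(-3/2)/[(9)·(7)·(4)·(3/2)] = -2/21
Sum: (-3)·(2/75) + (-1)·(-9/77) + (-9)·(18/25) + 2·(128/275) + (-8)·(-2/21) = -3919/825

-3919/825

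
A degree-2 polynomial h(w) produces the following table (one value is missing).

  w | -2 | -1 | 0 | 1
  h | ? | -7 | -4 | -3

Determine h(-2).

-12

The 3 known values determine h uniquely (degree ≤ 2).
L_0(-2) = (-2)·(-3)/[(-1)·(-2)] = 3
L_1(-2) = (-1)·(-3)/[(1)·(-1)] = -3
L_2(-2) = (-1)·(-2)/[(2)·(1)] = 1
Sum: (-7)·(3) + (-4)·(-3) + (-3)·(1) = -12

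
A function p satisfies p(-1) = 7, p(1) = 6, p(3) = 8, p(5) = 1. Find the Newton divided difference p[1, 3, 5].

p[1,3] = (8 - 6) / (3 - 1) = 1
p[3,5] = (1 - 8) / (5 - 3) = -7/2
p[1,3,5] = (-7/2 - 1) / (5 - 1) = -9/8

-9/8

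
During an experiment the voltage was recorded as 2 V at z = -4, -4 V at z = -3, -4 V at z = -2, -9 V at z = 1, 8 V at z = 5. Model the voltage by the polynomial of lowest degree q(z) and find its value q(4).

-67/5

Using Newton's divided-difference form:
q[-4,-3] = (-4 - 2) / (-3 - (-4)) = -6
q[-3,-2] = (-4 - (-4)) / (-2 - (-3)) = 0
q[-2,1] = (-9 - (-4)) / (1 - (-2)) = -5/3
q[1,5] = (8 - (-9)) / (5 - 1) = 17/4
q[-4,-3,-2] = (0 - (-6)) / (-2 - (-4)) = 3
q[-3,-2,1] = (-5/3 - 0) / (1 - (-3)) = -5/12
q[-2,1,5] = (17/4 - (-5/3)) / (5 - (-2)) = 71/84
q[-4,-3,-2,1] = (-5/12 - 3) / (1 - (-4)) = -41/60
q[-3,-2,1,5] = (71/84 - (-5/12)) / (5 - (-3)) = 53/336
q[-4,-3,-2,1,5] = (53/336 - (-41/60)) / (5 - (-4)) = 157/1680
q(4) = 2 + (-6)·(8) + 3·(8)·(7) + (-41/60)·(8)·(7)·(6) + (157/1680)·(8)·(7)·(6)·(3) = -67/5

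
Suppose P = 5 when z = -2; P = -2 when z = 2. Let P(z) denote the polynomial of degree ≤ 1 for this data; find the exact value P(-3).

L_0(-3) = (-5)/[(-4)] = 5/4
L_1(-3) = (-1)/[(4)] = -1/4
Sum: 5·(5/4) + (-2)·(-1/4) = 27/4

27/4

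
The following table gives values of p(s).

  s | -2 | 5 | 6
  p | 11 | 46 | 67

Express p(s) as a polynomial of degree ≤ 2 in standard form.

p(s) = 2s^2 - s + 1

Build the Lagrange basis polynomials:
L_0(s) = (s - 5)(s - 6) / [56] = (1/56)s^2 - (11/56)s + 15/28
L_1(s) = (s + 2)(s - 6) / [-7] = -(1/7)s^2 + (4/7)s + 12/7
L_2(s) = (s + 2)(s - 5) / [8] = (1/8)s^2 - (3/8)s - 5/4
p(s) = 11·L_0 + 46·L_1 + 67·L_2
  11·L_0(s) = (11/56)s^2 - (121/56)s + 165/28
  46·L_1(s) = -(46/7)s^2 + (184/7)s + 552/7
  67·L_2(s) = (67/8)s^2 - (201/8)s - 335/4
Adding term by term: 2s^2 - s + 1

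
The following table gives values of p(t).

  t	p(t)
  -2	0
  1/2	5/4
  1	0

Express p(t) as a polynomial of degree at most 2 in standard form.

Newton's divided differences:
p[-2,1/2] = (5/4 - 0) / (1/2 - (-2)) = 1/2
p[1/2,1] = (0 - 5/4) / (1 - 1/2) = -5/2
p[-2,1/2,1] = (-5/2 - 1/2) / (1 - (-2)) = -1
p(t) = (1/2)·(t + 2) + (-1)·(t + 2)(t - 1/2)
Expanding: p(t) = -t^2 - t + 2

p(t) = -t^2 - t + 2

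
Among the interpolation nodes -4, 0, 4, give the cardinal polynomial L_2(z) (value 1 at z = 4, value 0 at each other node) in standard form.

L_2(z) = (1/32)z^2 + (1/8)z

L_2(z) = (z + 4)z / [(8)·(4)]
       = (z^2 + 4z) / (32)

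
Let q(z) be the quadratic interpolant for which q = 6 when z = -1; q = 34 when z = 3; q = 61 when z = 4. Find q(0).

1

Evaluate each Lagrange basis at z = 0:
L_0(0) = (-3)·(-4)/[(-4)·(-5)] = 3/5
L_1(0) = (1)·(-4)/[(4)·(-1)] = 1
L_2(0) = (1)·(-3)/[(5)·(1)] = -3/5
Sum: 6·(3/5) + 34·(1) + 61·(-3/5) = 1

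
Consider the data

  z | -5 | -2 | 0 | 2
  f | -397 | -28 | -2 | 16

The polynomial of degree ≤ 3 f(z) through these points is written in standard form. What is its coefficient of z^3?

3

The leading coefficient equals the top divided difference f[-5,-2,0,2].
f[-5,-2] = (-28 - (-397)) / (-2 - (-5)) = 123
f[-2,0] = (-2 - (-28)) / (0 - (-2)) = 13
f[0,2] = (16 - (-2)) / (2 - 0) = 9
f[-5,-2,0] = (13 - 123) / (0 - (-5)) = -22
f[-2,0,2] = (9 - 13) / (2 - (-2)) = -1
f[-5,-2,0,2] = (-1 - (-22)) / (2 - (-5)) = 3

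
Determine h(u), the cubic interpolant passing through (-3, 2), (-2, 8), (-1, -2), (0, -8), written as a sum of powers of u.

Newton's divided differences:
h[-3,-2] = (8 - 2) / (-2 - (-3)) = 6
h[-2,-1] = (-2 - 8) / (-1 - (-2)) = -10
h[-1,0] = (-8 - (-2)) / (0 - (-1)) = -6
h[-3,-2,-1] = (-10 - 6) / (-1 - (-3)) = -8
h[-2,-1,0] = (-6 - (-10)) / (0 - (-2)) = 2
h[-3,-2,-1,0] = (2 - (-8)) / (0 - (-3)) = 10/3
h(u) = 2 + 6·(u + 3) + (-8)·(u + 3)(u + 2) + (10/3)·(u + 3)(u + 2)(u + 1)
Expanding: h(u) = (10/3)u^3 + 12u^2 + (8/3)u - 8

h(u) = (10/3)u^3 + 12u^2 + (8/3)u - 8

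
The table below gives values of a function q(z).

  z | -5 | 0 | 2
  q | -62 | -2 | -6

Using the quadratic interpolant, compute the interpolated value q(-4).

Evaluate each Lagrange basis at z = -4:
L_0(-4) = (-4)·(-6)/[(-5)·(-7)] = 24/35
L_1(-4) = (1)·(-6)/[(5)·(-2)] = 3/5
L_2(-4) = (1)·(-4)/[(7)·(2)] = -2/7
Sum: (-62)·(24/35) + (-2)·(3/5) + (-6)·(-2/7) = -42

-42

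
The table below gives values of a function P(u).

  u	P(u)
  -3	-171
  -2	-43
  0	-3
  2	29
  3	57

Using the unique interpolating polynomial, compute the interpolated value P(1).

5

L_0(1) = (3)·(1)·(-1)·(-2)/[(-1)·(-3)·(-5)·(-6)] = 1/15
L_1(1) = (4)·(1)·(-1)·(-2)/[(1)·(-2)·(-4)·(-5)] = -1/5
L_2(1) = (4)·(3)·(-1)·(-2)/[(3)·(2)·(-2)·(-3)] = 2/3
L_3(1) = (4)·(3)·(1)·(-2)/[(5)·(4)·(2)·(-1)] = 3/5
L_4(1) = (4)·(3)·(1)·(-1)/[(6)·(5)·(3)·(1)] = -2/15
Sum: (-171)·(1/15) + (-43)·(-1/5) + (-3)·(2/3) + 29·(3/5) + 57·(-2/15) = 5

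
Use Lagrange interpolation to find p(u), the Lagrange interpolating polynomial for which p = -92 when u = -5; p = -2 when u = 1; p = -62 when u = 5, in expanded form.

p(u) = -3u^2 + 3u - 2

Build the Lagrange basis polynomials:
L_0(u) = (u - 1)(u - 5) / [60] = (1/60)u^2 - (1/10)u + 1/12
L_1(u) = (u + 5)(u - 5) / [-24] = -(1/24)u^2 + 25/24
L_2(u) = (u + 5)(u - 1) / [40] = (1/40)u^2 + (1/10)u - 1/8
p(u) = (-92)·L_0 + (-2)·L_1 + (-62)·L_2
  (-92)·L_0(u) = -(23/15)u^2 + (46/5)u - 23/3
  (-2)·L_1(u) = (1/12)u^2 - 25/12
  (-62)·L_2(u) = -(31/20)u^2 - (31/5)u + 31/4
Adding term by term: -3u^2 + 3u - 2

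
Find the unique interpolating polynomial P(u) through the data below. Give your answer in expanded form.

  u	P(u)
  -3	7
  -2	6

P(u) = -u + 4

Build the Lagrange basis polynomials:
L_0(u) = (u + 2) / [-1] = -u - 2
L_1(u) = (u + 3) / [1] = u + 3
P(u) = 7·L_0 + 6·L_1
  7·L_0(u) = -7u - 14
  6·L_1(u) = 6u + 18
Adding term by term: -u + 4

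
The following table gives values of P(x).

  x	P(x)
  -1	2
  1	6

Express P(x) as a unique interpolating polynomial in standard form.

P(x) = 2x + 4

Build the Lagrange basis polynomials:
L_0(x) = (x - 1) / [-2] = -(1/2)x + 1/2
L_1(x) = (x + 1) / [2] = (1/2)x + 1/2
P(x) = 2·L_0 + 6·L_1
  2·L_0(x) = -x + 1
  6·L_1(x) = 3x + 3
Adding term by term: 2x + 4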